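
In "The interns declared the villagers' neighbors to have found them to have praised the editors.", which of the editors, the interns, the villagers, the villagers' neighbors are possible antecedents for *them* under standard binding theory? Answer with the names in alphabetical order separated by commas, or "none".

the interns, the villagers

*them* is a pronoun; Principle B requires it to be free in its binding domain — the clause headed by 'found'.
— the editors: object of the clause headed by 'praised'; is c-commanded by the pronoun; coreference would bind this R-expression — blocked (Principle C).
— the interns: subject of the matrix clause; c-commands the pronoun but lies outside its binding domain — allowed.
— the villagers: possessor inside the subject DP of the clause headed by 'found'; does not c-command the pronoun — Principle B does not apply; allowed.
— the villagers' neighbors: subject of the clause headed by 'found'; c-commands the pronoun within its binding domain — blocked (Principle B).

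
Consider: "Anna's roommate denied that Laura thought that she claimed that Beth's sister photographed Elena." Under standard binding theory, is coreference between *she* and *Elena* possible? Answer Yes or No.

*Elena* is an R-expression; Principle C requires it to be free (not bound by any c-commanding expression).
— she: subject of the clause headed by 'claimed'; the pronoun c-commands the R-expression — coreference blocked (Principle C).

No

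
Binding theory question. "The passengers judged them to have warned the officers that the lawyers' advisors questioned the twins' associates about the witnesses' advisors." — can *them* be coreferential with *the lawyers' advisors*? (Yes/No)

No

*them* is a pronoun; Principle B requires it to be free in its binding domain — the matrix clause.
— the lawyers' advisors: subject of the clause headed by 'questioned'; is c-commanded by the pronoun; coreference would bind this R-expression — blocked (Principle C).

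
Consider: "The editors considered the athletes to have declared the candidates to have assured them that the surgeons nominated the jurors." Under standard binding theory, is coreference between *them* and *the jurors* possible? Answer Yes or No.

No

*the jurors* is an R-expression; Principle C requires it to be free (not bound by any c-commanding expression).
— them: object of the clause headed by 'assured'; the pronoun c-commands the R-expression — coreference blocked (Principle C).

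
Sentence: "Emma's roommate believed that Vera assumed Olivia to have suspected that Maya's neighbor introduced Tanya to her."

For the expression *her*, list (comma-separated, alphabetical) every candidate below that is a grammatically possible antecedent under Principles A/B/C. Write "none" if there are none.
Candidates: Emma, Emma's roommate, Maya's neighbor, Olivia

*her* is a pronoun; Principle B requires it to be free in its binding domain — the clause headed by 'introduced'.
— Emma: possessor inside the subject DP of the matrix clause; does not c-command the pronoun — Principle B does not apply; allowed.
— Emma's roommate: subject of the matrix clause; c-commands the pronoun but lies outside its binding domain — allowed.
— Maya's neighbor: subject of the clause headed by 'introduced'; c-commands the pronoun within its binding domain — blocked (Principle B).
— Olivia: subject of the clause headed by 'suspected'; c-commands the pronoun but lies outside its binding domain — allowed.

Emma, Emma's roommate, Olivia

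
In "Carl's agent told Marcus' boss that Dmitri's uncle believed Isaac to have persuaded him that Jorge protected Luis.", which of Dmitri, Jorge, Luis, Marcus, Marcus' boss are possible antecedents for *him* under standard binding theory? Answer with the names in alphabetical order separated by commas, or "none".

*him* is a pronoun; Principle B requires it to be free in its binding domain — the clause headed by 'persuaded'.
— Dmitri: possessor inside the subject DP of the clause headed by 'believed'; does not c-command the pronoun — Principle B does not apply; allowed.
— Jorge: subject of the clause headed by 'protected'; is c-commanded by the pronoun; coreference would bind this R-expression — blocked (Principle C).
— Luis: object of the clause headed by 'protected'; is c-commanded by the pronoun; coreference would bind this R-expression — blocked (Principle C).
— Marcus: possessor inside the object DP of the matrix clause; does not c-command the pronoun — Principle B does not apply; allowed.
— Marcus' boss: object of the matrix clause; c-commands the pronoun but lies outside its binding domain — allowed.

Dmitri, Marcus, Marcus' boss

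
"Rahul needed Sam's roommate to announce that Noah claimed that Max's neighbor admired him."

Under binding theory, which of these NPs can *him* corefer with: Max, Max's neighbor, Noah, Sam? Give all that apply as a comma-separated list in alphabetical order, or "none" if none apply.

*him* is a pronoun; Principle B requires it to be free in its binding domain — the clause headed by 'admired'.
— Max: possessor inside the subject DP of the clause headed by 'admired'; does not c-command the pronoun — Principle B does not apply; allowed.
— Max's neighbor: subject of the clause headed by 'admired'; c-commands the pronoun within its binding domain — blocked (Principle B).
— Noah: subject of the clause headed by 'claimed'; c-commands the pronoun but lies outside its binding domain — allowed.
— Sam: possessor inside the subject DP of the clause headed by 'announce'; does not c-command the pronoun — Principle B does not apply; allowed.

Max, Noah, Sam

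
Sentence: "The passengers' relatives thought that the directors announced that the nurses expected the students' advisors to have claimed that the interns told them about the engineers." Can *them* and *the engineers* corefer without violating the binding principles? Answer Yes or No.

*the engineers* is an R-expression; Principle C requires it to be free (not bound by any c-commanding expression).
— them: object of the clause headed by 'told'; the pronoun c-commands the R-expression — coreference blocked (Principle C).

No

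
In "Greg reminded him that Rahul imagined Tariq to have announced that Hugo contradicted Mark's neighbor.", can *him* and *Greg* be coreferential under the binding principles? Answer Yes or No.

No

*Greg* is an R-expression; Principle C requires it to be free (not bound by any c-commanding expression).
— him: object of the matrix clause; the R-expression locally c-commands the pronoun — coreference blocked (Principle B on the pronoun).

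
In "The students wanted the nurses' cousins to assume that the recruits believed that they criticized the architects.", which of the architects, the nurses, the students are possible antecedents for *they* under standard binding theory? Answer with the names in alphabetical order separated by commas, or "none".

*they* is a pronoun; Principle B requires it to be free in its binding domain — the clause headed by 'criticized'.
— the architects: object of the clause headed by 'criticized'; is c-commanded by the pronoun; coreference would bind this R-expression — blocked (Principle C).
— the nurses: possessor inside the subject DP of the clause headed by 'assume'; does not c-command the pronoun — Principle B does not apply; allowed.
— the students: subject of the matrix clause; c-commands the pronoun but lies outside its binding domain — allowed.

the nurses, the students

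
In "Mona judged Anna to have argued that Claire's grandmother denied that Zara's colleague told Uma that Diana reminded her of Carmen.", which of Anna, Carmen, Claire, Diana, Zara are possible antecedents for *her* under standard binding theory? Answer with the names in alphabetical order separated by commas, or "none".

*her* is a pronoun; Principle B requires it to be free in its binding domain — the clause headed by 'reminded'.
— Anna: subject of the clause headed by 'argued'; c-commands the pronoun but lies outside its binding domain — allowed.
— Carmen: second object of the clause headed by 'reminded'; is c-commanded by the pronoun; coreference would bind this R-expression — blocked (Principle C).
— Claire: possessor inside the subject DP of the clause headed by 'denied'; does not c-command the pronoun — Principle B does not apply; allowed.
— Diana: subject of the clause headed by 'reminded'; c-commands the pronoun within its binding domain — blocked (Principle B).
— Zara: possessor inside the subject DP of the clause headed by 'told'; does not c-command the pronoun — Principle B does not apply; allowed.

Anna, Claire, Zara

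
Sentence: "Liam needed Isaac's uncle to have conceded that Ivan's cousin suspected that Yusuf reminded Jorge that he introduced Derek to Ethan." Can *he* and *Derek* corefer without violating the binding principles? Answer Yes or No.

*Derek* is an R-expression; Principle C requires it to be free (not bound by any c-commanding expression).
— he: subject of the clause headed by 'introduced'; the pronoun c-commands the R-expression — coreference blocked (Principle C).

No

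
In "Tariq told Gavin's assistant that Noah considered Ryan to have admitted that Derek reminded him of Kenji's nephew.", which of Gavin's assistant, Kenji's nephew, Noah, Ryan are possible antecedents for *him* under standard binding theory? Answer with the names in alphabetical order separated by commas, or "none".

*him* is a pronoun; Principle B requires it to be free in its binding domain — the clause headed by 'reminded'.
— Gavin's assistant: object of the matrix clause; c-commands the pronoun but lies outside its binding domain — allowed.
— Kenji's nephew: second object of the clause headed by 'reminded'; is c-commanded by the pronoun; coreference would bind this R-expression — blocked (Principle C).
— Noah: subject of the clause headed by 'considered'; c-commands the pronoun but lies outside its binding domain — allowed.
— Ryan: subject of the clause headed by 'admitted'; c-commands the pronoun but lies outside its binding domain — allowed.

Gavin's assistant, Noah, Ryan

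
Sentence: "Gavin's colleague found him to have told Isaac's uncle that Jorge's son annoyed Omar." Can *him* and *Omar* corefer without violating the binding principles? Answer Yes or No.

*Omar* is an R-expression; Principle C requires it to be free (not bound by any c-commanding expression).
— him: subject of the clause headed by 'told'; the pronoun c-commands the R-expression — coreference blocked (Principle C).

No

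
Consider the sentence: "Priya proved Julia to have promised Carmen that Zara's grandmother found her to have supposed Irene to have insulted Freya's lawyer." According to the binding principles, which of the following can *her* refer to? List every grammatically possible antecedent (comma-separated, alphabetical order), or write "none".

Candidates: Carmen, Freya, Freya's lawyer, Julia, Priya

*her* is a pronoun; Principle B requires it to be free in its binding domain — the clause headed by 'found'.
— Carmen: object of the clause headed by 'promised'; c-commands the pronoun but lies outside its binding domain — allowed.
— Freya: possessor inside the object DP of the clause headed by 'insulted'; is c-commanded by the pronoun; coreference would bind this R-expression — blocked (Principle C).
— Freya's lawyer: object of the clause headed by 'insulted'; is c-commanded by the pronoun; coreference would bind this R-expression — blocked (Principle C).
— Julia: subject of the clause headed by 'promised'; c-commands the pronoun but lies outside its binding domain — allowed.
— Priya: subject of the matrix clause; c-commands the pronoun but lies outside its binding domain — allowed.

Carmen, Julia, Priya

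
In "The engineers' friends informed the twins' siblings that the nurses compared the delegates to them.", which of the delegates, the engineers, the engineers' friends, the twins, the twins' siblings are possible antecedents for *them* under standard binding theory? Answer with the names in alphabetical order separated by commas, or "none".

the engineers, the engineers' friends, the twins, the twins' siblings

*them* is a pronoun; Principle B requires it to be free in its binding domain — the clause headed by 'compared'.
— the delegates: object of the clause headed by 'compared'; c-commands the pronoun within its binding domain — blocked (Principle B).
— the engineers: possessor inside the subject DP of the matrix clause; does not c-command the pronoun — Principle B does not apply; allowed.
— the engineers' friends: subject of the matrix clause; c-commands the pronoun but lies outside its binding domain — allowed.
— the twins: possessor inside the object DP of the matrix clause; does not c-command the pronoun — Principle B does not apply; allowed.
— the twins' siblings: object of the matrix clause; c-commands the pronoun but lies outside its binding domain — allowed.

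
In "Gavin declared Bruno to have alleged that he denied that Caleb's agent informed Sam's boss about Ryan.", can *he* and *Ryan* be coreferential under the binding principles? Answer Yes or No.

No

*Ryan* is an R-expression; Principle C requires it to be free (not bound by any c-commanding expression).
— he: subject of the clause headed by 'denied'; the pronoun c-commands the R-expression — coreference blocked (Principle C).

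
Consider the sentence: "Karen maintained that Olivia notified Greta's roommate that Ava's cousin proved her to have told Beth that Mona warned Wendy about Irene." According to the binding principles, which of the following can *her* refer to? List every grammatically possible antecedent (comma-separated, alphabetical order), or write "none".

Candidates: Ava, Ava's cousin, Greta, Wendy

Ava, Greta

*her* is a pronoun; Principle B requires it to be free in its binding domain — the clause headed by 'proved'.
— Ava: possessor inside the subject DP of the clause headed by 'proved'; does not c-command the pronoun — Principle B does not apply; allowed.
— Ava's cousin: subject of the clause headed by 'proved'; c-commands the pronoun within its binding domain — blocked (Principle B).
— Greta: possessor inside the object DP of the clause headed by 'notified'; does not c-command the pronoun — Principle B does not apply; allowed.
— Wendy: object of the clause headed by 'warned'; is c-commanded by the pronoun; coreference would bind this R-expression — blocked (Principle C).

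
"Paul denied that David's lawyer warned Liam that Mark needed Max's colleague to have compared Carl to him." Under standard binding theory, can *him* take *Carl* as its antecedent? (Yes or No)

*him* is a pronoun; Principle B requires it to be free in its binding domain — the clause headed by 'compared'.
— Carl: object of the clause headed by 'compared'; c-commands the pronoun within its binding domain — blocked (Principle B).

No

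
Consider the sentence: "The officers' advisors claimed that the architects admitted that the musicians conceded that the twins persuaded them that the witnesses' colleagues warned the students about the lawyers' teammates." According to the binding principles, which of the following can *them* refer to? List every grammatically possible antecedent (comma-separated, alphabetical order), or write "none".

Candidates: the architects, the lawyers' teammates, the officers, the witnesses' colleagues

the architects, the officers

*them* is a pronoun; Principle B requires it to be free in its binding domain — the clause headed by 'persuaded'.
— the architects: subject of the clause headed by 'admitted'; c-commands the pronoun but lies outside its binding domain — allowed.
— the lawyers' teammates: second object of the clause headed by 'warned'; is c-commanded by the pronoun; coreference would bind this R-expression — blocked (Principle C).
— the officers: possessor inside the subject DP of the matrix clause; does not c-command the pronoun — Principle B does not apply; allowed.
— the witnesses' colleagues: subject of the clause headed by 'warned'; is c-commanded by the pronoun; coreference would bind this R-expression — blocked (Principle C).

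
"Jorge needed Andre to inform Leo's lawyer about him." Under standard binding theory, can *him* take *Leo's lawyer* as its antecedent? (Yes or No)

*him* is a pronoun; Principle B requires it to be free in its binding domain — the clause headed by 'inform'.
— Leo's lawyer: object of the clause headed by 'inform'; c-commands the pronoun within its binding domain — blocked (Principle B).

No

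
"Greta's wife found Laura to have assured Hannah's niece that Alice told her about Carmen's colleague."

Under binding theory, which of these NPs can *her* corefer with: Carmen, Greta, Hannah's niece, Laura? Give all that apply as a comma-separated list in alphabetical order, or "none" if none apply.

Greta, Hannah's niece, Laura

*her* is a pronoun; Principle B requires it to be free in its binding domain — the clause headed by 'told'.
— Carmen: possessor inside the second object DP of the clause headed by 'told'; is c-commanded by the pronoun; coreference would bind this R-expression — blocked (Principle C).
— Greta: possessor inside the subject DP of the matrix clause; does not c-command the pronoun — Principle B does not apply; allowed.
— Hannah's niece: object of the clause headed by 'assured'; c-commands the pronoun but lies outside its binding domain — allowed.
— Laura: subject of the clause headed by 'assured'; c-commands the pronoun but lies outside its binding domain — allowed.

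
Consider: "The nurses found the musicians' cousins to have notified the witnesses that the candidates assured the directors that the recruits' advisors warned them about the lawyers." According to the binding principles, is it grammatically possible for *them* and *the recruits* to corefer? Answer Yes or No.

*them* is a pronoun; Principle B requires it to be free in its binding domain — the clause headed by 'warned'.
— the recruits: possessor inside the subject DP of the clause headed by 'warned'; does not c-command the pronoun — Principle B does not apply; allowed.

Yes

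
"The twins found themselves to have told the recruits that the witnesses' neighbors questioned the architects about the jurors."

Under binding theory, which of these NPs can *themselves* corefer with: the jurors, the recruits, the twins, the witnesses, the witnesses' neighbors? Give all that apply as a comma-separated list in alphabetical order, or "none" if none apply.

the twins

*themselves* is a reflexive; Principle A requires it to be bound within its binding domain — the matrix clause.
— the jurors: second object of the clause headed by 'questioned'; does not c-command the reflexive — cannot bind it (Principle A).
— the recruits: object of the clause headed by 'told'; does not c-command the reflexive — cannot bind it (Principle A).
— the twins: subject of the matrix clause; c-commands the reflexive within its binding domain — allowed (Principle A).
— the witnesses: possessor inside the subject DP of the clause headed by 'questioned'; does not c-command the reflexive — cannot bind it (Principle A).
— the witnesses' neighbors: subject of the clause headed by 'questioned'; does not c-command the reflexive — cannot bind it (Principle A).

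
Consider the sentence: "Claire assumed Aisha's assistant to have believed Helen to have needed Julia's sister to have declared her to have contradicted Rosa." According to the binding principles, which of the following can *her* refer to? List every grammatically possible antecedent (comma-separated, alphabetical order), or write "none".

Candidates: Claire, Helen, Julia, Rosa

*her* is a pronoun; Principle B requires it to be free in its binding domain — the clause headed by 'declared'.
— Claire: subject of the matrix clause; c-commands the pronoun but lies outside its binding domain — allowed.
— Helen: subject of the clause headed by 'needed'; c-commands the pronoun but lies outside its binding domain — allowed.
— Julia: possessor inside the subject DP of the clause headed by 'declared'; does not c-command the pronoun — Principle B does not apply; allowed.
— Rosa: object of the clause headed by 'contradicted'; is c-commanded by the pronoun; coreference would bind this R-expression — blocked (Principle C).

Claire, Helen, Julia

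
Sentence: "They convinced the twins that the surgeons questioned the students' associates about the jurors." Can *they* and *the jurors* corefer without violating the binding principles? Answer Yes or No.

No

*the jurors* is an R-expression; Principle C requires it to be free (not bound by any c-commanding expression).
— they: subject of the matrix clause; the pronoun c-commands the R-expression — coreference blocked (Principle C).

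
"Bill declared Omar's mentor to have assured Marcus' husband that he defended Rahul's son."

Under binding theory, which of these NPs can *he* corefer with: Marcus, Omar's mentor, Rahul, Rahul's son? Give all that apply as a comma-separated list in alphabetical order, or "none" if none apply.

Marcus, Omar's mentor

*he* is a pronoun; Principle B requires it to be free in its binding domain — the clause headed by 'defended'.
— Marcus: possessor inside the object DP of the clause headed by 'assured'; does not c-command the pronoun — Principle B does not apply; allowed.
— Omar's mentor: subject of the clause headed by 'assured'; c-commands the pronoun but lies outside its binding domain — allowed.
— Rahul: possessor inside the object DP of the clause headed by 'defended'; is c-commanded by the pronoun; coreference would bind this R-expression — blocked (Principle C).
— Rahul's son: object of the clause headed by 'defended'; is c-commanded by the pronoun; coreference would bind this R-expression — blocked (Principle C).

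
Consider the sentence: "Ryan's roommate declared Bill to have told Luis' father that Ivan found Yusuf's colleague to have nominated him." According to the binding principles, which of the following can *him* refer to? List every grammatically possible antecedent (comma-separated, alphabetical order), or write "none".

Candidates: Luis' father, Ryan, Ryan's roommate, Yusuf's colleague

*him* is a pronoun; Principle B requires it to be free in its binding domain — the clause headed by 'nominated'.
— Luis' father: object of the clause headed by 'told'; c-commands the pronoun but lies outside its binding domain — allowed.
— Ryan: possessor inside the subject DP of the matrix clause; does not c-command the pronoun — Principle B does not apply; allowed.
— Ryan's roommate: subject of the matrix clause; c-commands the pronoun but lies outside its binding domain — allowed.
— Yusuf's colleague: subject of the clause headed by 'nominated'; c-commands the pronoun within its binding domain — blocked (Principle B).

Luis' father, Ryan, Ryan's roommate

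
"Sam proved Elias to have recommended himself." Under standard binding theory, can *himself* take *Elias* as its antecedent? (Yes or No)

*himself* is a reflexive; Principle A requires it to be bound within its binding domain — the clause headed by 'recommended'.
— Elias: subject of the clause headed by 'recommended'; c-commands the reflexive within its binding domain — allowed (Principle A).

Yes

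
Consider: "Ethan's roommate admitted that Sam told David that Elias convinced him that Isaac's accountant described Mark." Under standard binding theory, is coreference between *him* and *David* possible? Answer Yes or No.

Yes

*David* is an R-expression; Principle C requires it to be free (not bound by any c-commanding expression).
— him: object of the clause headed by 'convinced'; the pronoun does not c-command the R-expression — coreference allowed.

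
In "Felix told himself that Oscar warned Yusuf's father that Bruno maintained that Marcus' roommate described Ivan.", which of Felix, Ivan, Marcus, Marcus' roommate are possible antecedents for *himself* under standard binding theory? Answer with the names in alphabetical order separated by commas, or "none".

*himself* is a reflexive; Principle A requires it to be bound within its binding domain — the matrix clause.
— Felix: subject of the matrix clause; c-commands the reflexive within its binding domain — allowed (Principle A).
— Ivan: object of the clause headed by 'described'; does not c-command the reflexive — cannot bind it (Principle A).
— Marcus: possessor inside the subject DP of the clause headed by 'described'; does not c-command the reflexive — cannot bind it (Principle A).
— Marcus' roommate: subject of the clause headed by 'described'; does not c-command the reflexive — cannot bind it (Principle A).

Felix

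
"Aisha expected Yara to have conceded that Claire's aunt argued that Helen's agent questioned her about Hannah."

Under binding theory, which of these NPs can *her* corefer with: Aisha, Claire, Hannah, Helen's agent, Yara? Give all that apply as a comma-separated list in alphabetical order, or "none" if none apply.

Aisha, Claire, Yara

*her* is a pronoun; Principle B requires it to be free in its binding domain — the clause headed by 'questioned'.
— Aisha: subject of the matrix clause; c-commands the pronoun but lies outside its binding domain — allowed.
— Claire: possessor inside the subject DP of the clause headed by 'argued'; does not c-command the pronoun — Principle B does not apply; allowed.
— Hannah: second object of the clause headed by 'questioned'; is c-commanded by the pronoun; coreference would bind this R-expression — blocked (Principle C).
— Helen's agent: subject of the clause headed by 'questioned'; c-commands the pronoun within its binding domain — blocked (Principle B).
— Yara: subject of the clause headed by 'conceded'; c-commands the pronoun but lies outside its binding domain — allowed.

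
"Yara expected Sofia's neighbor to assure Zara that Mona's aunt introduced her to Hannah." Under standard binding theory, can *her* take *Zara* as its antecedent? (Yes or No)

*her* is a pronoun; Principle B requires it to be free in its binding domain — the clause headed by 'introduced'.
— Zara: object of the clause headed by 'assure'; c-commands the pronoun but lies outside its binding domain — allowed.

Yes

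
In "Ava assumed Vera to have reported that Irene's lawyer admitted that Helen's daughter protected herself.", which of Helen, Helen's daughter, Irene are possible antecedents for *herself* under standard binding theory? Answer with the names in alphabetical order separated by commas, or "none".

Helen's daughter

*herself* is a reflexive; Principle A requires it to be bound within its binding domain — the clause headed by 'protected'.
— Helen: possessor inside the subject DP of the clause headed by 'protected'; does not c-command the reflexive — cannot bind it (Principle A).
— Helen's daughter: subject of the clause headed by 'protected'; c-commands the reflexive within its binding domain — allowed (Principle A).
— Irene: possessor inside the subject DP of the clause headed by 'admitted'; does not c-command the reflexive — cannot bind it (Principle A).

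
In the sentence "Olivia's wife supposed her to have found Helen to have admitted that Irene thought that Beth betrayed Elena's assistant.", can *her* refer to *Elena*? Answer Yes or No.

No

*her* is a pronoun; Principle B requires it to be free in its binding domain — the matrix clause.
— Elena: possessor inside the object DP of the clause headed by 'betrayed'; is c-commanded by the pronoun; coreference would bind this R-expression — blocked (Principle C).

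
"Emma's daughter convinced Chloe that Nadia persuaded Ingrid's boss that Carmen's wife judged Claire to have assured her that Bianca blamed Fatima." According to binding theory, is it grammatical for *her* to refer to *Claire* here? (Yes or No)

*Claire* is an R-expression; Principle C requires it to be free (not bound by any c-commanding expression).
— her: object of the clause headed by 'assured'; the R-expression locally c-commands the pronoun — coreference blocked (Principle B on the pronoun).

No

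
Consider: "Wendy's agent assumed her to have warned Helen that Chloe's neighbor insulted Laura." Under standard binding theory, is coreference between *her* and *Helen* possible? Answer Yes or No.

*Helen* is an R-expression; Principle C requires it to be free (not bound by any c-commanding expression).
— her: subject of the clause headed by 'warned'; the pronoun c-commands the R-expression — coreference blocked (Principle C).

No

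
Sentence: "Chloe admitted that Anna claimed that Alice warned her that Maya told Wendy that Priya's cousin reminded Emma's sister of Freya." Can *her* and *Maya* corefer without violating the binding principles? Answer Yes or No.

No

*Maya* is an R-expression; Principle C requires it to be free (not bound by any c-commanding expression).
— her: object of the clause headed by 'warned'; the pronoun c-commands the R-expression — coreference blocked (Principle C).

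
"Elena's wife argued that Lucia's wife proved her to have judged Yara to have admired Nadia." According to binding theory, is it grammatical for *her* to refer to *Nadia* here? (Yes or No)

No

*Nadia* is an R-expression; Principle C requires it to be free (not bound by any c-commanding expression).
— her: subject of the clause headed by 'judged'; the pronoun c-commands the R-expression — coreference blocked (Principle C).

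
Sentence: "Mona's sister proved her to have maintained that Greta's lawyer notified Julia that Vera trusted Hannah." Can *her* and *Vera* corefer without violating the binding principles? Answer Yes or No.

No

*Vera* is an R-expression; Principle C requires it to be free (not bound by any c-commanding expression).
— her: subject of the clause headed by 'maintained'; the pronoun c-commands the R-expression — coreference blocked (Principle C).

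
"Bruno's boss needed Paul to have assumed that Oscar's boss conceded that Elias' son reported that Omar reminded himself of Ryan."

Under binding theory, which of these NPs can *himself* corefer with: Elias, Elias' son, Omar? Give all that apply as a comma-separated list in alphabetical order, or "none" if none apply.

*himself* is a reflexive; Principle A requires it to be bound within its binding domain — the clause headed by 'reminded'.
— Elias: possessor inside the subject DP of the clause headed by 'reported'; does not c-command the reflexive — cannot bind it (Principle A).
— Elias' son: subject of the clause headed by 'reported'; c-commands the reflexive but lies outside its binding domain — cannot bind it (Principle A).
— Omar: subject of the clause headed by 'reminded'; c-commands the reflexive within its binding domain — allowed (Principle A).

Omar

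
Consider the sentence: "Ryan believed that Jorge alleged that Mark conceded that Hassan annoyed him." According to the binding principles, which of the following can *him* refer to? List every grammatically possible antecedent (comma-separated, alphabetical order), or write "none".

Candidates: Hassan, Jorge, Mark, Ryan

*him* is a pronoun; Principle B requires it to be free in its binding domain — the clause headed by 'annoyed'.
— Hassan: subject of the clause headed by 'annoyed'; c-commands the pronoun within its binding domain — blocked (Principle B).
— Jorge: subject of the clause headed by 'alleged'; c-commands the pronoun but lies outside its binding domain — allowed.
— Mark: subject of the clause headed by 'conceded'; c-commands the pronoun but lies outside its binding domain — allowed.
— Ryan: subject of the matrix clause; c-commands the pronoun but lies outside its binding domain — allowed.

Jorge, Mark, Ryan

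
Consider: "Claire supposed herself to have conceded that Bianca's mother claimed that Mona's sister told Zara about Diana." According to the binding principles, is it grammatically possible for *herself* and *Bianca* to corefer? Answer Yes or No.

No

*herself* is a reflexive; Principle A requires it to be bound within its binding domain — the matrix clause.
— Bianca: possessor inside the subject DP of the clause headed by 'claimed'; does not c-command the reflexive — cannot bind it (Principle A).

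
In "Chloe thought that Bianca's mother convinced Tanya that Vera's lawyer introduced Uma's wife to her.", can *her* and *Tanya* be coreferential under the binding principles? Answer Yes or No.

Yes

*Tanya* is an R-expression; Principle C requires it to be free (not bound by any c-commanding expression).
— her: second object of the clause headed by 'introduced'; the pronoun does not c-command the R-expression — coreference allowed.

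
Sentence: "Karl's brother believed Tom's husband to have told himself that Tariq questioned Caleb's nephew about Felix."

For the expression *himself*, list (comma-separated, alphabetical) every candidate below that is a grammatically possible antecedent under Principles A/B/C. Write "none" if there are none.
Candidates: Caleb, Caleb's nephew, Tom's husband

*himself* is a reflexive; Principle A requires it to be bound within its binding domain — the clause headed by 'told'.
— Caleb: possessor inside the object DP of the clause headed by 'questioned'; does not c-command the reflexive — cannot bind it (Principle A).
— Caleb's nephew: object of the clause headed by 'questioned'; does not c-command the reflexive — cannot bind it (Principle A).
— Tom's husband: subject of the clause headed by 'told'; c-commands the reflexive within its binding domain — allowed (Principle A).

Tom's husband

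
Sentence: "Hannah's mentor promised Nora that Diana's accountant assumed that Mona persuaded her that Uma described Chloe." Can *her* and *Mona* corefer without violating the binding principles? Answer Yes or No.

No

*Mona* is an R-expression; Principle C requires it to be free (not bound by any c-commanding expression).
— her: object of the clause headed by 'persuaded'; the R-expression locally c-commands the pronoun — coreference blocked (Principle B on the pronoun).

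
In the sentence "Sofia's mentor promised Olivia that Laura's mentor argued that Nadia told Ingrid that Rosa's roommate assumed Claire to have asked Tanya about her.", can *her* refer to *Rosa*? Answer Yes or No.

*her* is a pronoun; Principle B requires it to be free in its binding domain — the clause headed by 'asked'.
— Rosa: possessor inside the subject DP of the clause headed by 'assumed'; does not c-command the pronoun — Principle B does not apply; allowed.

Yes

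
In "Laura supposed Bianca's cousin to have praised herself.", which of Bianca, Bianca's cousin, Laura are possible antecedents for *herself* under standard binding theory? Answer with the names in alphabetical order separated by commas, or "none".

Bianca's cousin

*herself* is a reflexive; Principle A requires it to be bound within its binding domain — the clause headed by 'praised'.
— Bianca: possessor inside the subject DP of the clause headed by 'praised'; does not c-command the reflexive — cannot bind it (Principle A).
— Bianca's cousin: subject of the clause headed by 'praised'; c-commands the reflexive within its binding domain — allowed (Principle A).
— Laura: subject of the matrix clause; c-commands the reflexive but lies outside its binding domain — cannot bind it (Principle A).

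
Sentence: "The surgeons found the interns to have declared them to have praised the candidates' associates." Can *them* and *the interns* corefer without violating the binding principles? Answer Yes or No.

*the interns* is an R-expression; Principle C requires it to be free (not bound by any c-commanding expression).
— them: subject of the clause headed by 'praised'; the R-expression locally c-commands the pronoun — coreference blocked (Principle B on the pronoun).

No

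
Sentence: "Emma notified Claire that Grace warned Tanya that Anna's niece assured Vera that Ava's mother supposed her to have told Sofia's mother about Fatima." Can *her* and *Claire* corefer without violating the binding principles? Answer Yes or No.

Yes

*Claire* is an R-expression; Principle C requires it to be free (not bound by any c-commanding expression).
— her: subject of the clause headed by 'told'; the pronoun does not c-command the R-expression — coreference allowed.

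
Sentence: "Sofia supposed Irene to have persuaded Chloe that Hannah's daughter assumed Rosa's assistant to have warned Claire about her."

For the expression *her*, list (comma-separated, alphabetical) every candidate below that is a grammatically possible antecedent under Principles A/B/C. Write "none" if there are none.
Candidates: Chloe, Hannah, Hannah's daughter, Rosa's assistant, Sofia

*her* is a pronoun; Principle B requires it to be free in its binding domain — the clause headed by 'warned'.
— Chloe: object of the clause headed by 'persuaded'; c-commands the pronoun but lies outside its binding domain — allowed.
— Hannah: possessor inside the subject DP of the clause headed by 'assumed'; does not c-command the pronoun — Principle B does not apply; allowed.
— Hannah's daughter: subject of the clause headed by 'assumed'; c-commands the pronoun but lies outside its binding domain — allowed.
— Rosa's assistant: subject of the clause headed by 'warned'; c-commands the pronoun within its binding domain — blocked (Principle B).
— Sofia: subject of the matrix clause; c-commands the pronoun but lies outside its binding domain — allowed.

Chloe, Hannah, Hannah's daughter, Sofia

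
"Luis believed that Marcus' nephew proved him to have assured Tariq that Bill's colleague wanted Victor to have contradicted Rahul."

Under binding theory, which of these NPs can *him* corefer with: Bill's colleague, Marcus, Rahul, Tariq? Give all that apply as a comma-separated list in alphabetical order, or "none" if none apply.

*him* is a pronoun; Principle B requires it to be free in its binding domain — the clause headed by 'proved'.
— Bill's colleague: subject of the clause headed by 'wanted'; is c-commanded by the pronoun; coreference would bind this R-expression — blocked (Principle C).
— Marcus: possessor inside the subject DP of the clause headed by 'proved'; does not c-command the pronoun — Principle B does not apply; allowed.
— Rahul: object of the clause headed by 'contradicted'; is c-commanded by the pronoun; coreference would bind this R-expression — blocked (Principle C).
— Tariq: object of the clause headed by 'assured'; is c-commanded by the pronoun; coreference would bind this R-expression — blocked (Principle C).

Marcus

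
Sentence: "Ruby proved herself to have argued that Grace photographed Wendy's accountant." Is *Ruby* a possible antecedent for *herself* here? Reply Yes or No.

*herself* is a reflexive; Principle A requires it to be bound within its binding domain — the matrix clause.
— Ruby: subject of the matrix clause; c-commands the reflexive within its binding domain — allowed (Principle A).

Yes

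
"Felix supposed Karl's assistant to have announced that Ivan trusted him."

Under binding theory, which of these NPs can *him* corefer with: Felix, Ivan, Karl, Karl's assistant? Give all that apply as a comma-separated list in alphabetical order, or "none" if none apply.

Felix, Karl, Karl's assistant

*him* is a pronoun; Principle B requires it to be free in its binding domain — the clause headed by 'trusted'.
— Felix: subject of the matrix clause; c-commands the pronoun but lies outside its binding domain — allowed.
— Ivan: subject of the clause headed by 'trusted'; c-commands the pronoun within its binding domain — blocked (Principle B).
— Karl: possessor inside the subject DP of the clause headed by 'announced'; does not c-command the pronoun — Principle B does not apply; allowed.
— Karl's assistant: subject of the clause headed by 'announced'; c-commands the pronoun but lies outside its binding domain — allowed.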